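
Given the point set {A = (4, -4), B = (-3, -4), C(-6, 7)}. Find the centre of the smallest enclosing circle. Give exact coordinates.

(-1, 1.5)

Side lengths²: AB² = 49, AC² = 221, BC² = 130.
Since AC² = 221 ≥ 130 + 49 = 179, the angle opposite AC is not acute, so the smallest enclosing circle has AC as diameter.
Centre = midpoint of AC = (-1, 1.5), r² = 221/4 = 55.25.
Centre = (-1, 1.5).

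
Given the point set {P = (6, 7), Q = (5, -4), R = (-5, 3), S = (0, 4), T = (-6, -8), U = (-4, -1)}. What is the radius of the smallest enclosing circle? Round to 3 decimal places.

9.605

By Welzl's lemma the MEC is supported by two points (diametrically opposite) or three points (on a circumcircle).
The farthest pair is P–T with squared distance 369. The circle on this segment as diameter has centre (0, -0.5) and r² = 369/4 = 92.25.
Check Q: distance² to centre = 37.25 ≤ 92.25, so it lies inside.
All remaining points lie in this disk, and no smaller disk contains both endpoints, so this is the minimum enclosing circle.
r = √(92.25) ≈ 9.605.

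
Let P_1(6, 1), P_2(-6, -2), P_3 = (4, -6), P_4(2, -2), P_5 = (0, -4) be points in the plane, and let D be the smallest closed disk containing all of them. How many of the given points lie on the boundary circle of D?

The minimum enclosing circle is determined by three boundary points: P_1, P_2, P_3.
Their circumcentre is (2/13, -29/26) with r² = 26129/676.
The farthest remaining point P_5 is at distance² 5641/676 ≤ 26129/676.
The points at distance exactly r from the centre are P_1, P_2, P_3 — 3 points.

3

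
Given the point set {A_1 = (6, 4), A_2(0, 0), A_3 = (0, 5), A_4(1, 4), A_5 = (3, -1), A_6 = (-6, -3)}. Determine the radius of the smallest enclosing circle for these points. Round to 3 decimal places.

6.946

The minimum enclosing circle of a finite set is fixed by two of the points (as a diameter) or three (as a circumcircle).
The farthest pair is A_1–A_6 with squared distance 193. The circle on this segment as diameter has centre (0, 0.5) and r² = 193/4 = 48.25.
Check A_2: distance² to centre = 0.25 ≤ 48.25, so it lies inside.
All remaining points lie in this disk, and no smaller disk contains both endpoints, so this is the minimum enclosing circle.
r = √(48.25) ≈ 6.946.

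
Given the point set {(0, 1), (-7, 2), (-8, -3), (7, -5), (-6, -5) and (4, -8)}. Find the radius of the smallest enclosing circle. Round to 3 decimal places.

7.843

By Welzl's lemma the MEC is supported by two points (diametrically opposite) or three points (on a circumcircle).
The minimum enclosing circle is determined by three boundary points: (-7, 2), (-8, -3), (7, -5).
Their circumcentre is (-5/22, -43/22) with r² = 14885/242.
The farthest remaining point (4, -8) is at distance² 13169/242 ≤ 14885/242.
r = √(14885/242) ≈ 7.843.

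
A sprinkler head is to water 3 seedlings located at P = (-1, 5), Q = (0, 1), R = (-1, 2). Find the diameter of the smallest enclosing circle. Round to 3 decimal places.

4.123

Side lengths²: PQ² = 17, PR² = 9, QR² = 2.
Since PQ² = 17 ≥ 9 + 2 = 11, the angle opposite PQ is not acute, so the smallest enclosing circle has PQ as diameter.
Centre = midpoint of PQ = (-0.5, 3), r² = 17/4 = 4.25.
Diameter = 2r = 2√(4.25) ≈ 4.123.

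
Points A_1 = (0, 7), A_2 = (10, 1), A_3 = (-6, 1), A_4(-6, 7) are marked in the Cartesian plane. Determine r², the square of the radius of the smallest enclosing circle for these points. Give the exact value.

73

The farthest pair is A_2–A_4 with squared distance 292. The circle on this segment as diameter has centre (2, 4) and r² = 292/4 = 73.
Check A_1: distance² to centre = 13 ≤ 73, so it lies inside.
All remaining points lie in this disk, and no smaller disk contains both endpoints, so this is the minimum enclosing circle.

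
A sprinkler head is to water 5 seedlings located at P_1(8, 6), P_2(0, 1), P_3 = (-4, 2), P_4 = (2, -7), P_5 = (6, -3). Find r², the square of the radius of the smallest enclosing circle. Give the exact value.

A smallest enclosing disk is always determined by at most three of the input points on its boundary.
The minimum enclosing circle is determined by three boundary points: P_1, P_3, P_4.
Their circumcentre is (71/22, 7/22) with r² = 13325/242.
The farthest remaining point P_5 is at distance² 4525/242 ≤ 13325/242.

13325/242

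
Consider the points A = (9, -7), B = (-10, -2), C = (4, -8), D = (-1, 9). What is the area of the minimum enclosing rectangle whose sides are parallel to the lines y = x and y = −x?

In coordinates u = x + y, v = x − y the rectangle is axis-aligned; the map (x,y)→(u,v) scales areas by 2.
u-values: 2, -12, -4, 8; range = 8 − (-12) = 20.
v-values: 16, -8, 12, -10; range = 16 − (-10) = 26.
Area = (20 × 26) / 2 = 260.

260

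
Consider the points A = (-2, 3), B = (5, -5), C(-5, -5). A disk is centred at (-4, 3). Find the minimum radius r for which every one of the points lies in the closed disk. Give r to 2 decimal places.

The required radius is the distance from (-4, 3) to the farthest point.
Squared distances: 4, 145, 65.
Maximum is 145, attained at B.
r = √145 ≈ 12.04.

12.04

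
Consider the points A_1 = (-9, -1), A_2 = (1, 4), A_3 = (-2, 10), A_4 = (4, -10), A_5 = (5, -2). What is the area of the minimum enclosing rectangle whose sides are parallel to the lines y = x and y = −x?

234

In coordinates u = x + y, v = x − y the rectangle is axis-aligned; the map (x,y)→(u,v) scales areas by 2.
u-values: -10, 5, 8, -6, 3; range = 8 − (-10) = 18.
v-values: -8, -3, -12, 14, 7; range = 14 − (-12) = 26.
Area = (18 × 26) / 2 = 234.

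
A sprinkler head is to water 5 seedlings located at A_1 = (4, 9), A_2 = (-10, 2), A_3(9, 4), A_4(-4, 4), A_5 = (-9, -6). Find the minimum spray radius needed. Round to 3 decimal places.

The minimum enclosing circle of a finite set is fixed by two of the points (as a diameter) or three (as a circumcircle).
The minimum enclosing circle is determined by three boundary points: A_1, A_3, A_5.
Their circumcentre is (-5/14, -5/14) with r² = 10441/98.
The farthest remaining point A_2 is at distance² 9657/98 ≤ 10441/98.
r = √(10441/98) ≈ 10.322.

10.322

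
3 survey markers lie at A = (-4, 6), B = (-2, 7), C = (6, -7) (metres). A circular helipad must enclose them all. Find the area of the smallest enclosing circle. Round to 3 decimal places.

211.272

Side lengths²: AB² = 5, AC² = 269, BC² = 260.
Since AC² = 269 ≥ 260 + 5 = 265, the angle opposite AC is not acute, so the smallest enclosing circle has AC as diameter.
Centre = midpoint of AC = (1, -0.5), r² = 269/4 = 67.25.
Area = π·r² = π·67.25 ≈ 211.272.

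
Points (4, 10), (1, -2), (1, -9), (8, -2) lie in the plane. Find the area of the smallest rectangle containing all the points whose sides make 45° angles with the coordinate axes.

In coordinates u = x + y, v = x − y the rectangle is axis-aligned; the map (x,y)→(u,v) scales areas by 2.
u-values: 14, -1, -8, 6; range = 14 − (-8) = 22.
v-values: -6, 3, 10, 10; range = 10 − (-6) = 16.
Area = (22 × 16) / 2 = 176.

176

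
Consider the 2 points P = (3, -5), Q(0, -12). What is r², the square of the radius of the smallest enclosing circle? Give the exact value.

14.5

The smallest circle enclosing two points has them as diameter endpoints.
Centre = midpoint = (1.5, -8.5); r² = |PQ|²/4 = 58/4 = 14.5.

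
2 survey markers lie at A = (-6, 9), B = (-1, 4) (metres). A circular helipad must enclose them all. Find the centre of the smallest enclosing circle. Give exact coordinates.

(-3.5, 6.5)

The smallest circle enclosing two points has them as diameter endpoints.
Centre = midpoint = (-3.5, 6.5); r² = |AB|²/4 = 50/4 = 12.5.
Centre = (-3.5, 6.5).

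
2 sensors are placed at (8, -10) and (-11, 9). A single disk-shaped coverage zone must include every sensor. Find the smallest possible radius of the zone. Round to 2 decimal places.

The smallest circle enclosing two points has them as diameter endpoints.
Centre = midpoint = (-1.5, -0.5); r² = |(8, -10)−(-11, 9)|²/4 = 722/4 = 180.5.
r = √(180.5) ≈ 13.44.

13.44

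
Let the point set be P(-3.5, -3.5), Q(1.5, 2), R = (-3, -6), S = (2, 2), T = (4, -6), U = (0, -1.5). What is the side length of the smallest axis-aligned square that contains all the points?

8

The bounding box has width 7.5 and height 8.
An axis-aligned square enclosing the set must have side ≥ max(width, height).
So the minimum side is max(7.5, 8) = 8.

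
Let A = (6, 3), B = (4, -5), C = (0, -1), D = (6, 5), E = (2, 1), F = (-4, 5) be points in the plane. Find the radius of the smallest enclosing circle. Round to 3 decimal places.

The minimum enclosing circle of a finite set is fixed by two of the points (as a diameter) or three (as a circumcircle).
The minimum enclosing circle is determined by three boundary points: B, D, F.
Their circumcentre is (1, 0.8) with r² = 42.64.
The farthest remaining point A is at distance² 29.84 ≤ 42.64.
r = √(42.64) ≈ 6.530.

6.530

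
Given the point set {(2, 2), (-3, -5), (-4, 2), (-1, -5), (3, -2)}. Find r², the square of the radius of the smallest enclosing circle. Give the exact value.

925/49

By Welzl's lemma the MEC is supported by two points (diametrically opposite) or three points (on a circumcircle).
The minimum enclosing circle is determined by three boundary points: (2, 2), (-3, -5), (-4, 2).
Their circumcentre is (-1, -8/7) with r² = 925/49.
The farthest remaining point (3, -2) is at distance² 820/49 ≤ 925/49.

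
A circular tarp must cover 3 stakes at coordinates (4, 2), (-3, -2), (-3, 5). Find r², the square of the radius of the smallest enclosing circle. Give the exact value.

Call the three points A, B, C in the order given.
Side lengths²: AB² = 65, AC² = 58, BC² = 49.
Since AB² = 65 < 58 + 49 = 107, the triangle is acute, so the smallest enclosing circle is the circumcircle.
Circumcentre = (-5/14, 1.5), r² = 1885/98.

1885/98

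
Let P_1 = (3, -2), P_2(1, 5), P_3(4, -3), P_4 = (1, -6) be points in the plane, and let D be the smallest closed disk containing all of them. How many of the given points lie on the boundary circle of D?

2

A smallest enclosing disk is always determined by at most three of the input points on its boundary.
The farthest pair is P_2–P_4 with squared distance 121. The circle on this segment as diameter has centre (1, -0.5) and r² = 121/4 = 30.25.
Check P_1: distance² to centre = 6.25 ≤ 30.25, so it lies inside.
All remaining points lie in this disk, and no smaller disk contains both endpoints, so this is the minimum enclosing circle.
The points at distance exactly r from the centre are P_2, P_4 — 2 points.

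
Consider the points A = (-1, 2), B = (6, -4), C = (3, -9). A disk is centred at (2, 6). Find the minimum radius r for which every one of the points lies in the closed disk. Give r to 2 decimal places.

15.03

The required radius is the distance from (2, 6) to the farthest point.
Squared distances: 25, 116, 226.
Maximum is 226, attained at C.
r = √226 ≈ 15.03.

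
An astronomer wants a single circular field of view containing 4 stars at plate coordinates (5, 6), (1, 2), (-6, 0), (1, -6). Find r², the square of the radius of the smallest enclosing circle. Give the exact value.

66725/1458

A smallest enclosing disk is always determined by at most three of the input points on its boundary.
The minimum enclosing circle is determined by three boundary points: (5, 6), (-6, 0), (1, -6).
Their circumcentre is (13/18, 41/54) with r² = 66725/1458.
The farthest remaining point (1, 2) is at distance² 2357/1458 ≤ 66725/1458.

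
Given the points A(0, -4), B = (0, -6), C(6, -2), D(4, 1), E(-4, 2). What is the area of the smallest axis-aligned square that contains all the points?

The bounding box has width 10 and height 8.
An axis-aligned square enclosing the set must have side ≥ max(width, height).
So the minimum side is max(10, 8) = 10.
Area = 10² = 100.

100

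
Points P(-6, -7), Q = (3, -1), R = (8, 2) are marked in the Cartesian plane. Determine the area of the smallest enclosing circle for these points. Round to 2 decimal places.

Side lengths²: PQ² = 117, PR² = 277, QR² = 34.
Since PR² = 277 ≥ 117 + 34 = 151, the angle opposite PR is not acute, so the smallest enclosing circle has PR as diameter.
Centre = midpoint of PR = (1, -2.5), r² = 277/4 = 69.25.
Area = π·r² = π·69.25 ≈ 217.56.

217.56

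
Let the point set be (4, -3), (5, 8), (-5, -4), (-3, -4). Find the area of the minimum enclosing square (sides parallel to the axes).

144

The bounding box has width 10 and height 12.
An axis-aligned square enclosing the set must have side ≥ max(width, height).
So the minimum side is max(10, 12) = 12.
Area = 12² = 144.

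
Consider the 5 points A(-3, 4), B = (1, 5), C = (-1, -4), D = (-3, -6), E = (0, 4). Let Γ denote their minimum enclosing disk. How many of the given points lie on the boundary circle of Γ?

2

A smallest enclosing disk is always determined by at most three of the input points on its boundary.
The farthest pair is B–D with squared distance 137. The circle on this segment as diameter has centre (-1, -0.5) and r² = 137/4 = 34.25.
Check A: distance² to centre = 24.25 ≤ 34.25, so it lies inside.
All remaining points lie in this disk, and no smaller disk contains both endpoints, so this is the minimum enclosing circle.
The points at distance exactly r from the centre are B, D — 2 points.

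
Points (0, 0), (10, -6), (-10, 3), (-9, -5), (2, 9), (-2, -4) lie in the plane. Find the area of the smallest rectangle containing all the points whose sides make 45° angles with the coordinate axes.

362.5

In coordinates u = x + y, v = x − y the rectangle is axis-aligned; the map (x,y)→(u,v) scales areas by 2.
u-values: 0, 4, -7, -14, 11, -6; range = 11 − (-14) = 25.
v-values: 0, 16, -13, -4, -7, 2; range = 16 − (-13) = 29.
Area = (25 × 29) / 2 = 362.5.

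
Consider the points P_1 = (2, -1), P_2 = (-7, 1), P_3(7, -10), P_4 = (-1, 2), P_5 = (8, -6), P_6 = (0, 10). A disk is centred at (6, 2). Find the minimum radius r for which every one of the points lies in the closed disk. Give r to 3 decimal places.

13.038

The required radius is the distance from (6, 2) to the farthest point.
Squared distances: 25, 170, 145, 49, 68, 100.
Maximum is 170, attained at P_2.
r = √170 ≈ 13.038.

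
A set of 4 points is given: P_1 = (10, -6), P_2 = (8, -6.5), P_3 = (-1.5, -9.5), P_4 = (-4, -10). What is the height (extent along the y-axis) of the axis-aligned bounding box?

4

max y = -6, min y = -10, so height = 4.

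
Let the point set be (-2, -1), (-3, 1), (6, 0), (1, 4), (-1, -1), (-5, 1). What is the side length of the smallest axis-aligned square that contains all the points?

11

The bounding box has width 11 and height 5.
An axis-aligned square enclosing the set must have side ≥ max(width, height).
So the minimum side is max(11, 5) = 11.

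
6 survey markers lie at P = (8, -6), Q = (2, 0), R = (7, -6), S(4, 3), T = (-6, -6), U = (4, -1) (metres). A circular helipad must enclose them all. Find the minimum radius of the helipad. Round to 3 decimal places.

7.361

The minimum enclosing circle of a finite set is fixed by two of the points (as a diameter) or three (as a circumcircle).
The minimum enclosing circle is determined by three boundary points: P, S, T.
Their circumcentre is (1, -67/18) with r² = 17557/324.
The farthest remaining point R is at distance² 13345/324 ≤ 17557/324.
r = √(17557/324) ≈ 7.361.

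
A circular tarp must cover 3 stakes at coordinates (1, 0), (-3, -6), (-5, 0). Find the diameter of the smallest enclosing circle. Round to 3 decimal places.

Call the three points A, B, C in the order given.
Side lengths²: AB² = 52, AC² = 36, BC² = 40.
Since AB² = 52 < 40 + 36 = 76, the triangle is acute, so the smallest enclosing circle is the circumcircle.
Circumcentre = (-2, -7/3), r² = 130/9.
Diameter = 2r = 2√(130/9) ≈ 7.601.

7.601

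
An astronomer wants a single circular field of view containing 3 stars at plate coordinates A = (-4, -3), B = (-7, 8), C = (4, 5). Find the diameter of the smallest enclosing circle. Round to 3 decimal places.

13.132

Side lengths²: AB² = 130, AC² = 128, BC² = 130.
Since BC² = 130 < 130 + 128 = 258, the triangle is acute, so the smallest enclosing circle is the circumcircle.
Circumcentre = (-33/14, 47/14), r² = 4225/98.
Diameter = 2r = 2√(4225/98) ≈ 13.132.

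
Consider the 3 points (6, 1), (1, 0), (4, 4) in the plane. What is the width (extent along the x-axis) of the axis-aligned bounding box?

5

max x = 6, min x = 1, so width = 5.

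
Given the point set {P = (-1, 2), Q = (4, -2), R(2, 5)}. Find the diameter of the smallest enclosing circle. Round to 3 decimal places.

7.325

Side lengths²: PQ² = 41, PR² = 18, QR² = 53.
Since QR² = 53 < 41 + 18 = 59, the triangle is acute, so the smallest enclosing circle is the circumcircle.
Circumcentre = (47/18, 25/18), r² = 2173/162.
Diameter = 2r = 2√(2173/162) ≈ 7.325.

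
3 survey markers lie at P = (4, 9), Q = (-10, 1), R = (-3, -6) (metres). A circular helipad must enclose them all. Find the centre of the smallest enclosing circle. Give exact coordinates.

(-17/11, 27/11)

Side lengths²: PQ² = 260, PR² = 274, QR² = 98.
Since PR² = 274 < 260 + 98 = 358, the triangle is acute, so the smallest enclosing circle is the circumcircle.
Circumcentre = (-17/11, 27/11), r² = 8905/121.
Centre = (-17/11, 27/11).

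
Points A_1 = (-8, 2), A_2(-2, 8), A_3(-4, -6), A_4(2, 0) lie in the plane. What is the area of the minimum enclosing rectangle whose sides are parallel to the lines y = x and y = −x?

96

In coordinates u = x + y, v = x − y the rectangle is axis-aligned; the map (x,y)→(u,v) scales areas by 2.
u-values: -6, 6, -10, 2; range = 6 − (-10) = 16.
v-values: -10, -10, 2, 2; range = 2 − (-10) = 12.
Area = (16 × 12) / 2 = 96.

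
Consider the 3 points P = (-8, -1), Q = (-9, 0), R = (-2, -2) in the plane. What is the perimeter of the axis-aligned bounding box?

Width = max x − min x = -2 − (-9) = 7.
Height = max y − min y = 0 − (-2) = 2.
Perimeter = 2(7 + 2) = 18.

18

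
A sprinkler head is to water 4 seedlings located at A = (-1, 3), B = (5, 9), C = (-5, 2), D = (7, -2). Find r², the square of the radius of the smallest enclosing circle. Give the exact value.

93125/1922

By Welzl's lemma the MEC is supported by two points (diametrically opposite) or three points (on a circumcircle).
The minimum enclosing circle is determined by three boundary points: B, C, D.
Their circumcentre is (119/62, 171/62) with r² = 93125/1922.
The farthest remaining point A is at distance² 16493/1922 ≤ 93125/1922.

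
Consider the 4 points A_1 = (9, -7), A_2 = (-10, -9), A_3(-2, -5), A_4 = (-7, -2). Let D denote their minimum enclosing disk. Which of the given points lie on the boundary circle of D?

A smallest enclosing disk is always determined by at most three of the input points on its boundary.
The farthest pair is A_1–A_2 with squared distance 365. The circle on this segment as diameter has centre (-0.5, -8) and r² = 365/4 = 91.25.
Check A_3: distance² to centre = 11.25 ≤ 91.25, so it lies inside.
All remaining points lie in this disk, and no smaller disk contains both endpoints, so this is the minimum enclosing circle.
The points at distance exactly r from the centre are A_1, A_2 — 2 points.

A_1, A_2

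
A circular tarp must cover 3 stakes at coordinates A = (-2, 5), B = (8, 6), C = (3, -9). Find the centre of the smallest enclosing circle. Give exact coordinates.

(211/58, -51/58)

Side lengths²: AB² = 101, AC² = 221, BC² = 250.
Since BC² = 250 < 221 + 101 = 322, the triangle is acute, so the smallest enclosing circle is the circumcircle.
Circumcentre = (211/58, -51/58), r² = 111605/1682.
Centre = (211/58, -51/58).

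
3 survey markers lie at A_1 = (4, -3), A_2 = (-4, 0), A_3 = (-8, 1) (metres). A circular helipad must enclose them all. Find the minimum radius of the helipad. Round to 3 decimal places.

Side lengths²: A_1A_2² = 73, A_1A_3² = 160, A_2A_3² = 17.
Since A_1A_3² = 160 ≥ 73 + 17 = 90, the angle opposite A_1A_3 is not acute, so the smallest enclosing circle has A_1A_3 as diameter.
Centre = midpoint of A_1A_3 = (-2, -1), r² = 160/4 = 40.
r = √40 ≈ 6.325.

6.325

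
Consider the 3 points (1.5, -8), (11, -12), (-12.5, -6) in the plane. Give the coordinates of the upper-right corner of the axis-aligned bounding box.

(11, -6)

x-range [-12.5, 11], y-range [-12, -6].
The upper-right corner is (11, -6).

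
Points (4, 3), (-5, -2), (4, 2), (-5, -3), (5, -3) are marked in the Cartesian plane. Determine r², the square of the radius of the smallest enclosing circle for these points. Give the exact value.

30.0625

The minimum enclosing circle is determined by three boundary points: (4, 3), (-5, -3), (5, -3).
Their circumcentre is (0, -0.75) with r² = 30.0625.
The farthest remaining point (-5, -2) is at distance² 26.5625 ≤ 30.0625.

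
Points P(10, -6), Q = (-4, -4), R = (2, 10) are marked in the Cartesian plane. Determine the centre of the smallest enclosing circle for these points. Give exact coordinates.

Side lengths²: PQ² = 200, PR² = 320, QR² = 232.
Since PR² = 320 < 232 + 200 = 432, the triangle is acute, so the smallest enclosing circle is the circumcircle.
Circumcentre = (50/13, 12/13), r² = 14500/169.
Centre = (50/13, 12/13).

(50/13, 12/13)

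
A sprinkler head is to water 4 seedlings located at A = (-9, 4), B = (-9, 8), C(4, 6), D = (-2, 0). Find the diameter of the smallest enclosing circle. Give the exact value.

The minimum enclosing circle of a finite set is fixed by two of the points (as a diameter) or three (as a circumcircle).
The minimum enclosing circle is determined by three boundary points: A, B, C.
Their circumcentre is (-69/26, 6) with r² = 29929/676.
The farthest remaining point D is at distance² 24625/676 ≤ 29929/676.
Diameter = 2r = 2√(29929/676) = 173/13.

173/13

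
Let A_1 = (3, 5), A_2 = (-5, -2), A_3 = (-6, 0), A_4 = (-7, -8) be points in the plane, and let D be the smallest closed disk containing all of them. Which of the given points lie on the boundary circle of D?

A_1, A_4

A smallest enclosing disk is always determined by at most three of the input points on its boundary.
The farthest pair is A_1–A_4 with squared distance 269. The circle on this segment as diameter has centre (-2, -1.5) and r² = 269/4 = 67.25.
Check A_2: distance² to centre = 9.25 ≤ 67.25, so it lies inside.
All remaining points lie in this disk, and no smaller disk contains both endpoints, so this is the minimum enclosing circle.
The points at distance exactly r from the centre are A_1, A_4 — 2 points.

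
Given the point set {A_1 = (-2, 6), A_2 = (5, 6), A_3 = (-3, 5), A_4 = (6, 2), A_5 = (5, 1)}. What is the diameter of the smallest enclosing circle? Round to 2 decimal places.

A smallest enclosing disk is always determined by at most three of the input points on its boundary.
The farthest pair is A_3–A_4 with squared distance 90. The circle on this segment as diameter has centre (1.5, 3.5) and r² = 90/4 = 22.5.
Check A_1: distance² to centre = 18.5 ≤ 22.5, so it lies inside.
All remaining points lie in this disk, and no smaller disk contains both endpoints, so this is the minimum enclosing circle.
Diameter = 2r = 2√(22.5) ≈ 9.49.

9.49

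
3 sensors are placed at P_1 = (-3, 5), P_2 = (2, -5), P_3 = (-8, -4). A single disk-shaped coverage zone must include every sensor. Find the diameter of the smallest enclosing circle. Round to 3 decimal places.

12.177

Side lengths²: P_1P_2² = 125, P_1P_3² = 106, P_2P_3² = 101.
Since P_1P_2² = 125 < 106 + 101 = 207, the triangle is acute, so the smallest enclosing circle is the circumcircle.
Circumcentre = (-101/38, -41/38), r² = 26765/722.
Diameter = 2r = 2√(26765/722) ≈ 12.177.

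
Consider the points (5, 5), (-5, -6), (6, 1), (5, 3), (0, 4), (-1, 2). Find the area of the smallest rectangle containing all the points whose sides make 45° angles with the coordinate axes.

In coordinates u = x + y, v = x − y the rectangle is axis-aligned; the map (x,y)→(u,v) scales areas by 2.
u-values: 10, -11, 7, 8, 4, 1; range = 10 − (-11) = 21.
v-values: 0, 1, 5, 2, -4, -3; range = 5 − (-4) = 9.
Area = (21 × 9) / 2 = 94.5.

94.5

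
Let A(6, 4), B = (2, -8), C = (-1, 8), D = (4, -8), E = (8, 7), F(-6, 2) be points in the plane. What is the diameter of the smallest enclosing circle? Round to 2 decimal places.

By Welzl's lemma the MEC is supported by two points (diametrically opposite) or three points (on a circumcircle).
The minimum enclosing circle is determined by three boundary points: D, E, F.
Their circumcentre is (93/38, 17/38) with r² = 53261/722.
The farthest remaining point B is at distance² 51665/722 ≤ 53261/722.
Diameter = 2r = 2√(53261/722) ≈ 17.18.

17.18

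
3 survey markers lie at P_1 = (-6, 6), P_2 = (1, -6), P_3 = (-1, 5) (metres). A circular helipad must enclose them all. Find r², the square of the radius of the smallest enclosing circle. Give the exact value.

Side lengths²: P_1P_2² = 193, P_1P_3² = 26, P_2P_3² = 125.
Since P_1P_2² = 193 ≥ 125 + 26 = 151, the angle opposite P_1P_2 is not acute, so the smallest enclosing circle has P_1P_2 as diameter.
Centre = midpoint of P_1P_2 = (-2.5, 0), r² = 193/4 = 48.25.

48.25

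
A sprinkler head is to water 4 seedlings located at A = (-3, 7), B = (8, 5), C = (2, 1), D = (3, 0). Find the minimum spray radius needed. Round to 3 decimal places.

5.607

By Welzl's lemma the MEC is supported by two points (diametrically opposite) or three points (on a circumcircle).
The minimum enclosing circle is determined by three boundary points: A, B, D.
Their circumcentre is (63/26, 145/26) with r² = 10625/338.
The farthest remaining point C is at distance² 7141/338 ≤ 10625/338.
r = √(10625/338) ≈ 5.607.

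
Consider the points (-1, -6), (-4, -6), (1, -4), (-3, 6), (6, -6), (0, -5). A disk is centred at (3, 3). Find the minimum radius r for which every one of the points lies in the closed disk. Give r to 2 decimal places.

11.40

The required radius is the distance from (3, 3) to the farthest point.
Squared distances: 97, 130, 53, 45, 90, 73.
Maximum is 130, attained at (-4, -6).
r = √130 ≈ 11.40.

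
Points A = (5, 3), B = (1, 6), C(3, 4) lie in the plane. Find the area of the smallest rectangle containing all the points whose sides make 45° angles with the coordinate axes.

In coordinates u = x + y, v = x − y the rectangle is axis-aligned; the map (x,y)→(u,v) scales areas by 2.
u-values: 8, 7, 7; range = 8 − 7 = 1.
v-values: 2, -5, -1; range = 2 − (-5) = 7.
Area = (1 × 7) / 2 = 3.5.

3.5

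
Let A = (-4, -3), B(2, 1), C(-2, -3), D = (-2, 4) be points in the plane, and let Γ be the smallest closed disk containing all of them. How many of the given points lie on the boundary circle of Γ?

The minimum enclosing circle of a finite set is fixed by two of the points (as a diameter) or three (as a circumcircle).
The minimum enclosing circle is determined by three boundary points: A, B, D.
Their circumcentre is (-30/17, 5/34) with r² = 17225/1156.
The farthest remaining point C is at distance² 11513/1156 ≤ 17225/1156.
The points at distance exactly r from the centre are A, B, D — 3 points.

3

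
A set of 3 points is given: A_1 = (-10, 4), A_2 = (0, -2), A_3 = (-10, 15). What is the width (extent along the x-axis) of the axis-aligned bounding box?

10

max x = 0, min x = -10, so width = 10.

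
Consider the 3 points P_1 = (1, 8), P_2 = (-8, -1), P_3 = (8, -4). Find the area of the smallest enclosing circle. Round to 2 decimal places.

Side lengths²: P_1P_2² = 162, P_1P_3² = 193, P_2P_3² = 265.
Since P_2P_3² = 265 < 193 + 162 = 355, the triangle is acute, so the smallest enclosing circle is the circumcircle.
Circumcentre = (15/38, -15/38), r² = 51145/722.
Area = π·r² = π·51145/722 ≈ 222.54.

222.54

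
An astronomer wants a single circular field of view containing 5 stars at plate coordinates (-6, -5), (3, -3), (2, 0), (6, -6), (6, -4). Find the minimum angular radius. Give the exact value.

The minimum enclosing circle of a finite set is fixed by two of the points (as a diameter) or three (as a circumcircle).
The minimum enclosing circle is determined by three boundary points: (-6, -5), (6, -6), (6, -4).
Their circumcentre is (1/24, -5) with r² = 21025/576.
The farthest remaining point (2, 0) is at distance² 16609/576 ≤ 21025/576.
r = √(21025/576) = 145/24.

145/24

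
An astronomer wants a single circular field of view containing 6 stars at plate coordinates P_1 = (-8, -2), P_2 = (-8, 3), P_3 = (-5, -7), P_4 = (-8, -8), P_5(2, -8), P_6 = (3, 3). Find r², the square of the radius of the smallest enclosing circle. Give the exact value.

60.5

The farthest pair is P_4–P_6 with squared distance 242. The circle on this segment as diameter has centre (-2.5, -2.5) and r² = 242/4 = 60.5.
Check P_1: distance² to centre = 30.5 ≤ 60.5, so it lies inside.
All remaining points lie in this disk, and no smaller disk contains both endpoints, so this is the minimum enclosing circle.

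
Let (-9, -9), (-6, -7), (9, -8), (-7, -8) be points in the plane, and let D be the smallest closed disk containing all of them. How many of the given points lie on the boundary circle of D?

A smallest enclosing disk is always determined by at most three of the input points on its boundary.
The farthest pair is (-9, -9)–(9, -8) with squared distance 325. The circle on this segment as diameter has centre (0, -8.5) and r² = 325/4 = 81.25.
Check (-6, -7): distance² to centre = 38.25 ≤ 81.25, so it lies inside.
All remaining points lie in this disk, and no smaller disk contains both endpoints, so this is the minimum enclosing circle.
The points at distance exactly r from the centre are (-9, -9), (9, -8) — 2 points.

2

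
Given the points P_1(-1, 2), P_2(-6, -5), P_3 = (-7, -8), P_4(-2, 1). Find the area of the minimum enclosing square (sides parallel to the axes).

100

The bounding box has width 6 and height 10.
An axis-aligned square enclosing the set must have side ≥ max(width, height).
So the minimum side is max(6, 10) = 10.
Area = 10² = 100.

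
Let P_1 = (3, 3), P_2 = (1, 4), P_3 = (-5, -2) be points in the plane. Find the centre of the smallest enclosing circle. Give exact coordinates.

Side lengths²: P_1P_2² = 5, P_1P_3² = 89, P_2P_3² = 72.
Since P_1P_3² = 89 ≥ 72 + 5 = 77, the angle opposite P_1P_3 is not acute, so the smallest enclosing circle has P_1P_3 as diameter.
Centre = midpoint of P_1P_3 = (-1, 0.5), r² = 89/4 = 22.25.
Centre = (-1, 0.5).

(-1, 0.5)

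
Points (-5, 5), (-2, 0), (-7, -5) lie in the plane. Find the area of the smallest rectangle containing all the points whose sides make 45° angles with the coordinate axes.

48

In coordinates u = x + y, v = x − y the rectangle is axis-aligned; the map (x,y)→(u,v) scales areas by 2.
u-values: 0, -2, -12; range = 0 − (-12) = 12.
v-values: -10, -2, -2; range = -2 − (-10) = 8.
Area = (12 × 8) / 2 = 48.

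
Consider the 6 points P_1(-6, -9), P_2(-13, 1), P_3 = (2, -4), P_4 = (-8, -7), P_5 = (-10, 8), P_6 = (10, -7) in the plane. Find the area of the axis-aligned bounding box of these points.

x ranges over [-13, 10], width 23.
y ranges over [-9, 8], height 17.
Area = 23 × 17 = 391.

391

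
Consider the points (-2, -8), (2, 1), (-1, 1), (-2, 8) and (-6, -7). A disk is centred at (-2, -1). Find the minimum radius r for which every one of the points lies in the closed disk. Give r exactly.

9

The required radius is the distance from (-2, -1) to the farthest point.
Squared distances: 49, 20, 5, 81, 52.
Maximum is 81, attained at (-2, 8).
r = √81 = 9.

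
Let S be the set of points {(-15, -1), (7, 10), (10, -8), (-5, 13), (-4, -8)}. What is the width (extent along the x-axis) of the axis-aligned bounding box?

25

max x = 10, min x = -15, so width = 25.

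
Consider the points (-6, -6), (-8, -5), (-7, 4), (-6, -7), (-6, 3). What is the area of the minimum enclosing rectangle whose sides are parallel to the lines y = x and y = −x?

60

In coordinates u = x + y, v = x − y the rectangle is axis-aligned; the map (x,y)→(u,v) scales areas by 2.
u-values: -12, -13, -3, -13, -3; range = -3 − (-13) = 10.
v-values: 0, -3, -11, 1, -9; range = 1 − (-11) = 12.
Area = (10 × 12) / 2 = 60.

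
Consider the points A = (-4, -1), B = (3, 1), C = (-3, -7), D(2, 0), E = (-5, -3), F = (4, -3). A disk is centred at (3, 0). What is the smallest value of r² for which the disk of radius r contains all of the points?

85

The required radius is the distance from (3, 0) to the farthest point.
Squared distances: 50, 1, 85, 1, 73, 10.
Maximum is 85, attained at C.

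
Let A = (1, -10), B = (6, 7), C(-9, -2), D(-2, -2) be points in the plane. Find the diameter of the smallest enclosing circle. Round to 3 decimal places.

By Welzl's lemma the MEC is supported by two points (diametrically opposite) or three points (on a circumcircle).
The minimum enclosing circle is determined by three boundary points: A, B, C.
Their circumcentre is (12/35, -4/7) with r² = 109429/1225.
The farthest remaining point D is at distance² 9224/1225 ≤ 109429/1225.
Diameter = 2r = 2√(109429/1225) ≈ 18.903.

18.903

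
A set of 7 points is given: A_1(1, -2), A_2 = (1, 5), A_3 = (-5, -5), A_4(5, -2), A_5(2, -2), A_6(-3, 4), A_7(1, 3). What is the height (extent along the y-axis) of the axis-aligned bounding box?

10

max y = 5, min y = -5, so height = 10.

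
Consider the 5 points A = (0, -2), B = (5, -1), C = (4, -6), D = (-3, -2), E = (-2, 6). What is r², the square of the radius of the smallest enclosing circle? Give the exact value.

The minimum enclosing circle of a finite set is fixed by two of the points (as a diameter) or three (as a circumcircle).
The farthest pair is C–E with squared distance 180. The circle on this segment as diameter has centre (1, 0) and r² = 180/4 = 45.
Check A: distance² to centre = 5 ≤ 45, so it lies inside.
All remaining points lie in this disk, and no smaller disk contains both endpoints, so this is the minimum enclosing circle.

45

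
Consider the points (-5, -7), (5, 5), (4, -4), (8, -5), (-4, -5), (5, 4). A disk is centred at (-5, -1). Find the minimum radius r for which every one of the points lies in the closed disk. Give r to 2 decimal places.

The required radius is the distance from (-5, -1) to the farthest point.
Squared distances: 36, 136, 90, 185, 17, 125.
Maximum is 185, attained at (8, -5).
r = √185 ≈ 13.60.

13.60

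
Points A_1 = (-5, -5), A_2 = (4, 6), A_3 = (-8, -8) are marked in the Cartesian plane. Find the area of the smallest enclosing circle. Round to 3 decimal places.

Side lengths²: A_1A_2² = 202, A_1A_3² = 18, A_2A_3² = 340.
Since A_2A_3² = 340 ≥ 202 + 18 = 220, the angle opposite A_2A_3 is not acute, so the smallest enclosing circle has A_2A_3 as diameter.
Centre = midpoint of A_2A_3 = (-2, -1), r² = 340/4 = 85.
Area = π·r² = π·85 ≈ 267.035.

267.035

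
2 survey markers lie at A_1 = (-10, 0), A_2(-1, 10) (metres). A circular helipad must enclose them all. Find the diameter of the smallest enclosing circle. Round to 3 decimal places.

13.454

The smallest circle enclosing two points has them as diameter endpoints.
Centre = midpoint = (-5.5, 5); r² = |A_1A_2|²/4 = 181/4 = 45.25.
Diameter = 2r = 2√(45.25) ≈ 13.454.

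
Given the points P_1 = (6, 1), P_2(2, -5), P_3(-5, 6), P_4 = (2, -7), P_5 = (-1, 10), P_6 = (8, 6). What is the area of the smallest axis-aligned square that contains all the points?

The bounding box has width 13 and height 17.
An axis-aligned square enclosing the set must have side ≥ max(width, height).
So the minimum side is max(13, 17) = 17.
Area = 17² = 289.

289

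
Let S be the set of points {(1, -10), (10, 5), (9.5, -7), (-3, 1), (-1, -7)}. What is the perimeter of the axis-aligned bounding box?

56

Width = max x − min x = 10 − (-3) = 13.
Height = max y − min y = 5 − (-10) = 15.
Perimeter = 2(13 + 15) = 56.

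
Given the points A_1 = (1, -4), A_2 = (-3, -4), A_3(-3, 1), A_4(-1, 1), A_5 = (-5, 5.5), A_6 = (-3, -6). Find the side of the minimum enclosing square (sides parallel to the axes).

The bounding box has width 6 and height 11.5.
An axis-aligned square enclosing the set must have side ≥ max(width, height).
So the minimum side is max(6, 11.5) = 11.5.

11.5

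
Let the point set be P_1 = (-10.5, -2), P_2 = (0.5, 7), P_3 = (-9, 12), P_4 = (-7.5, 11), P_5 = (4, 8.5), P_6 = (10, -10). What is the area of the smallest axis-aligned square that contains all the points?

The bounding box has width 20.5 and height 22.
An axis-aligned square enclosing the set must have side ≥ max(width, height).
So the minimum side is max(20.5, 22) = 22.
Area = 22² = 484.

484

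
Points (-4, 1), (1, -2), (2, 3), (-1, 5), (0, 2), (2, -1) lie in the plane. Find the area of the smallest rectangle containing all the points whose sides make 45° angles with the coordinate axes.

36

In coordinates u = x + y, v = x − y the rectangle is axis-aligned; the map (x,y)→(u,v) scales areas by 2.
u-values: -3, -1, 5, 4, 2, 1; range = 5 − (-3) = 8.
v-values: -5, 3, -1, -6, -2, 3; range = 3 − (-6) = 9.
Area = (8 × 9) / 2 = 36.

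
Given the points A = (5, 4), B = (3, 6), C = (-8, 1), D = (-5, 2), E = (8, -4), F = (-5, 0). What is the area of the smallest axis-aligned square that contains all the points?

The bounding box has width 16 and height 10.
An axis-aligned square enclosing the set must have side ≥ max(width, height).
So the minimum side is max(16, 10) = 16.
Area = 16² = 256.

256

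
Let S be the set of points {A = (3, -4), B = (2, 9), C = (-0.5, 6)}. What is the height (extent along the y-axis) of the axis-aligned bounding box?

13

max y = 9, min y = -4, so height = 13.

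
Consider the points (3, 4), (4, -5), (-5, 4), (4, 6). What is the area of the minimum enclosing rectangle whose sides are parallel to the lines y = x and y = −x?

99

In coordinates u = x + y, v = x − y the rectangle is axis-aligned; the map (x,y)→(u,v) scales areas by 2.
u-values: 7, -1, -1, 10; range = 10 − (-1) = 11.
v-values: -1, 9, -9, -2; range = 9 − (-9) = 18.
Area = (11 × 18) / 2 = 99.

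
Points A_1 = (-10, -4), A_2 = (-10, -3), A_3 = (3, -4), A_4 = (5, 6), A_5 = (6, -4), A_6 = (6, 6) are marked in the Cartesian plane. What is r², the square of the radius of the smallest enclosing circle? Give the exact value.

89

By Welzl's lemma the MEC is supported by two points (diametrically opposite) or three points (on a circumcircle).
The farthest pair is A_1–A_6 with squared distance 356. The circle on this segment as diameter has centre (-2, 1) and r² = 356/4 = 89.
Check A_2: distance² to centre = 80 ≤ 89, so it lies inside.
All remaining points lie in this disk, and no smaller disk contains both endpoints, so this is the minimum enclosing circle.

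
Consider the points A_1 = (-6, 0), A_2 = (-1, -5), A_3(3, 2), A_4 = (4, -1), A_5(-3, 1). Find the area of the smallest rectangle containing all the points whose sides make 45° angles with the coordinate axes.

60.5

In coordinates u = x + y, v = x − y the rectangle is axis-aligned; the map (x,y)→(u,v) scales areas by 2.
u-values: -6, -6, 5, 3, -2; range = 5 − (-6) = 11.
v-values: -6, 4, 1, 5, -4; range = 5 − (-6) = 11.
Area = (11 × 11) / 2 = 60.5.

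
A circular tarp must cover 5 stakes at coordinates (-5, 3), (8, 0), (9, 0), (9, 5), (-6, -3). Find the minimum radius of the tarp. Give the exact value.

8.5

The minimum enclosing circle of a finite set is fixed by two of the points (as a diameter) or three (as a circumcircle).
The farthest pair is (9, 5)–(-6, -3) with squared distance 289. The circle on this segment as diameter has centre (1.5, 1) and r² = 289/4 = 72.25.
Check (-5, 3): distance² to centre = 46.25 ≤ 72.25, so it lies inside.
All remaining points lie in this disk, and no smaller disk contains both endpoints, so this is the minimum enclosing circle.
r = √(72.25) = 8.5.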